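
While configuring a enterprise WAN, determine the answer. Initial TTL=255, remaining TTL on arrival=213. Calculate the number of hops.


Given: initial TTL = 255, received TTL = 213
Hops = initial TTL - received TTL
Hops = 255 - 213 = 42

42


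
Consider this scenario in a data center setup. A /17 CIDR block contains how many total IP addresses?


Given: CIDR prefix /17
Host bits = 32 - 17 = 15
Total addresses = 2^15 = 32768

32768


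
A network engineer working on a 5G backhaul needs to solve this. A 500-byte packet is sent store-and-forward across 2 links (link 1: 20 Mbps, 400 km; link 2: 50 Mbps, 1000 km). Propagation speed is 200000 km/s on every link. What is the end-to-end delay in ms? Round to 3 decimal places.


Packet = 500 bytes = 4000 bits. Store-and-forward: sum (t_trans + t_prop) per link.
Link 1: t_trans = 4000/(20*10^6) s = 0.2000 ms; t_prop = 400/200000 s = 2.0000 ms; subtotal = 2.2000 ms
Link 2: t_trans = 4000/(50*10^6) s = 0.0800 ms; t_prop = 1000/200000 s = 5.0000 ms; subtotal = 5.0800 ms
End-to-end = 2.2000 + 5.0800 = 7.2800 ms -> 7.280 ms (3 dp)

7.280


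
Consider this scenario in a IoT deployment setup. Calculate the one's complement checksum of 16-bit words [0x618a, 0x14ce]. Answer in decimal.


Given words: [0x618a, 0x14ce]
Step 1: Sum all words
Raw sum = 24970 + 5326 = 30296
One's complement = ~30296 & 0xFFFF = 35239

35239


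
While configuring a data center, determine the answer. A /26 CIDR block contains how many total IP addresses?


Given: CIDR prefix /26
Host bits = 32 - 26 = 6
Total addresses = 2^6 = 64

64


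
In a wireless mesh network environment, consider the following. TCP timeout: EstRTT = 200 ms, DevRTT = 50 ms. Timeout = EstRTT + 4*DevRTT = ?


Given: EstRTT = 200 ms, DevRTT = 50 ms
Timeout = EstRTT + 4 * DevRTT
4 * DevRTT = 4 * 50 = 200
Timeout = 200 + 200 = 400 ms

400


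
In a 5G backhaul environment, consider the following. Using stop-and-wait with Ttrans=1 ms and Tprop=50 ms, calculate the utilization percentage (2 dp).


Given: Ttrans = 1 ms, Tprop = 50 ms
RTT = 2 * Tprop = 2 * 50 = 100 ms
U = Ttrans / (Ttrans + RTT)
U = 1 / (1 + 100)
U = 1 / 101 = 0.009901
U% = 0.99%

0.99


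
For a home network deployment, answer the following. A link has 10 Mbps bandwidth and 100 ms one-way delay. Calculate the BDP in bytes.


Given: bandwidth = 10 Mbps, delay = 100 ms
BDP in bits = 10 * 10^6 * 100 / 1000
BDP in bits = 1000000
BDP in bytes = 1000000 / 8 = 125000

125000


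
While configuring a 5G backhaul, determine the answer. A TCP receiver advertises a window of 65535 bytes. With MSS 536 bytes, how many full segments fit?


Given: RWND = 65535 bytes, MSS = 536 bytes
Full segments = floor(RWND / MSS)
Full segments = floor(65535 / 536)
Full segments = floor(122.2668) = 122

122


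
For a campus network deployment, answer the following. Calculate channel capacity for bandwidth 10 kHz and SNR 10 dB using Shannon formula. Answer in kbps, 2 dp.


Given: B = 10 kHz, SNR = 10 dB
SNR linear = 10^(10/10) = 10
1 + SNR = 11
log2(11) = 3.4594316186
C = 10 * 1000 * 3.4594316186 = 34594.3162 bps
C = 34.594316 kbps -> 34.59 kbps (2 dp)

34.59


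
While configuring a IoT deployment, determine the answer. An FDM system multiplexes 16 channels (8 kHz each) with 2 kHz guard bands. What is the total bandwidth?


Given: 16 channels, 8 kHz each, guard = 2 kHz
Channel bandwidth = 16 * 8 = 128 kHz
Guard bands = 15 gaps * 2 kHz = 30 kHz
Total = 128 + 30 = 158 kHz

158


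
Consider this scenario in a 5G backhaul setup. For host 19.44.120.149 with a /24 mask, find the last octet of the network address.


Given: IP = 19.44.120.149, prefix = /24
Subnet mask = 255.255.255.0
Last octet of IP: 149
Last octet of mask: 0
Network last octet = 149 AND 0 = 0

0


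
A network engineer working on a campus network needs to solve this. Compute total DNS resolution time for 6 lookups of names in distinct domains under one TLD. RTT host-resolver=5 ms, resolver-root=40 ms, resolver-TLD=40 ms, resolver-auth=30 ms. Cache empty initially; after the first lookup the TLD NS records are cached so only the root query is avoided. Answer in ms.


Lookup 1 (cold cache): local + root + TLD + auth = 5 + 40 + 40 + 30 = 115 ms
Lookups 2..6 (TLD NS cached -> skip root; new domain -> still ask TLD and auth): local + TLD + auth = 5 + 40 + 30 = 75 ms each
Remaining 5 lookups: 5 * 75 = 375 ms
Total = 115 + 375 = 490 ms

490


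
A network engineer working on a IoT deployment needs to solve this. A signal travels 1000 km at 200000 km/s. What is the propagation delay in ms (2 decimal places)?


Given: distance = 1000 km, speed = 200000 km/s
Delay = distance / speed = 1000 / 200000 seconds
Delay in ms = 1000 * 1000 / 200000
Delay = 5.0000 ms
Rounded to 2 dp = 5.00 ms

5.00


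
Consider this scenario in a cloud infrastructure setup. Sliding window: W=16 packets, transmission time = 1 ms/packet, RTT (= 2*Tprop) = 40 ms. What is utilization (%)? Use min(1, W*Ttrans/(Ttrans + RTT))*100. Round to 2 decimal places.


Given: W = 16, Ttrans = 1 ms, RTT = 40 ms (= 2 * Tprop, Tprop = 20 ms)
Cycle time = Ttrans + RTT = 1 + 40 = 41 ms (first packet sent until its ACK returns)
W * Ttrans = 16 * 1 = 16 ms of sending per cycle
W * Ttrans / (Ttrans + RTT) = 16 / 41 = 0.390244
U = min(1, 0.390244) = 0.390244
U% = 39.02%

39.02


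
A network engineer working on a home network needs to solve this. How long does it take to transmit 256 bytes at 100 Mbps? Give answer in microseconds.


Given: packet = 256 bytes, bandwidth = 100 Mbps
Packet in bits = 256 * 8 = 2048 bits
Bandwidth = 100 * 10^6 = 100000000 bps
Time = 2048 / 100000000 seconds
Time in us = 2048 * 10^6 / 100000000 = 20.48

20.48


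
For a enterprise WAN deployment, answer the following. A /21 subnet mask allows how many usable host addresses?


Given: subnet mask /21
Host bits = 32 - 21 = 11
Total addresses = 2^11 = 2048
Usable hosts = 2048 - 2 (network + broadcast) = 2046

2046


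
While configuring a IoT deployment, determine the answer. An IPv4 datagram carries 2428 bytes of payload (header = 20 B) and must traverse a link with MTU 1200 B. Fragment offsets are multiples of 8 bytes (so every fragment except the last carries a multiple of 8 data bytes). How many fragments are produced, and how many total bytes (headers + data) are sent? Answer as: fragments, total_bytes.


Max data per non-final fragment = floor((MTU - header)/8)*8 = floor((1200 - 20)/8)*8 = floor(1180/8)*8 = 1176 B
Final fragment needs no 8-byte alignment: it can carry up to MTU - header = 1180 B
Non-final fragments needed = ceil((payload - 1180) / 1176) = ceil(1248/1176) = ceil(1.0612) = 2
Number of fragments = 2 + 1 = 3
Fragment sizes (data): 2 * 1176 B + 76 B (last, 76 <= 1180 OK)
Total bytes sent = payload + n_frags * header = 2428 + 3*20 = 2428 + 60 = 2488 B

3, 2488


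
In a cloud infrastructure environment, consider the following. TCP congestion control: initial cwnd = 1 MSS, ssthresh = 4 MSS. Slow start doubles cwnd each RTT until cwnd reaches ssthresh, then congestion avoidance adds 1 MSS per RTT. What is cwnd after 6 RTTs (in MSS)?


RTT 0: cwnd = 1 MSS (initial)
RTT 1: cwnd = 2 MSS (slow start, doubled)
RTT 2: cwnd = 4 MSS (slow start, doubled)
RTT 3: cwnd = 5 MSS (congestion avoidance, +1)
RTT 4: cwnd = 6 MSS (congestion avoidance, +1)
RTT 5: cwnd = 7 MSS (congestion avoidance, +1)
RTT 6: cwnd = 8 MSS (congestion avoidance, +1)

8


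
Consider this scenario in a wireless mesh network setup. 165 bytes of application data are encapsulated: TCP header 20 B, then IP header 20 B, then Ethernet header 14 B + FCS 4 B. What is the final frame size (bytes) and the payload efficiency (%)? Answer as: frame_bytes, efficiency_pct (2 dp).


TCP segment = 165 + 20 = 185 B
IP packet = 185 + 20 = 205 B
Ethernet frame = 205 + 14 + 4 = 223 B
Efficiency = app / frame = 165 / 223 = 0.739910 = 73.9910% -> 73.99% (2 dp)

223, 73.99


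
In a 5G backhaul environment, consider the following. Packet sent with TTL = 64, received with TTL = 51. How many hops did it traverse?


Given: initial TTL = 64, received TTL = 51
Hops = initial TTL - received TTL
Hops = 64 - 51 = 13

13


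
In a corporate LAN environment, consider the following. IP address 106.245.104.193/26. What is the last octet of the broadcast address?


Given: IP = 106.245.104.193, prefix = /26
Host bits = 32 - 26 = 6
Network last octet = 193 AND mask = 192
Host part size = 2^6 - 1 = 63
Broadcast last octet = 192 OR 63 = 255

255


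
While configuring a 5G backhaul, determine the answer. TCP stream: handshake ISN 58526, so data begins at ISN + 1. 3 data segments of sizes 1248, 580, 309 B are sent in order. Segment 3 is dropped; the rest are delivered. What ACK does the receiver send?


SYN uses sequence number 58526; first data byte = ISN + 1 = 58527.
Segment 1: SEQ = 58527, len = 1248 B, covers [58527, 59774]
Segment 2: SEQ = 59775, len = 580 B, covers [59775, 60354]
Segment 3: SEQ = 60355, len = 309 B, covers [60355, 60663] [LOST]
In-order data received: bytes [58527, 60354] (segments 1..2).
Segment 3 missing -> gap begins at byte 60355.
Cumulative ACK = next expected in-order byte = 58527 + 1248 + 580 = 60355

60355


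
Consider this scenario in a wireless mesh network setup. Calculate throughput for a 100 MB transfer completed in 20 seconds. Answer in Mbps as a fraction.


Given: file = 100 MB, time = 20 s
File in Mb = 100 * 8 = 800 Mb
Throughput = 800 / 20 Mbps
Throughput = 40 Mbps

40


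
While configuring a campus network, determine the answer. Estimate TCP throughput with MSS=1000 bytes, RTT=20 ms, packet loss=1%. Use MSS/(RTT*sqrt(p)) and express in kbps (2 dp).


Given: MSS = 1000 bytes, RTT = 20 ms, loss = 1%
RTT in seconds = 20 / 1000 = 0.02
Loss rate = 1% = 0.01
sqrt(loss) = sqrt(0.01) = 0.1
Throughput (bytes/s) = 1000 / (0.02 * 0.1) = 500000.0000
Throughput (kbps) = 500000.0000 * 8 / 1000 = 4000.000000 -> 4000.00 kbps (2 dp)

4000.00


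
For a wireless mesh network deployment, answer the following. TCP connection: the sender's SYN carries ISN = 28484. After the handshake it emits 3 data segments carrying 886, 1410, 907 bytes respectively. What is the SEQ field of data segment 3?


The SYN occupies sequence number ISN = 28484, so the first data byte is ISN + 1 = 28485.
SEQ of data segment i = (ISN + 1) + sum of payload sizes of segments 1..i-1.
Segment 1: SEQ = 28485, payload = 886 bytes
Segment 2: SEQ = 29371, payload = 1410 bytes
Segment 3: SEQ = 30781, payload = 907 bytes
SEQ of segment 3 = 28485 + 886 + 1410 = 30781

30781


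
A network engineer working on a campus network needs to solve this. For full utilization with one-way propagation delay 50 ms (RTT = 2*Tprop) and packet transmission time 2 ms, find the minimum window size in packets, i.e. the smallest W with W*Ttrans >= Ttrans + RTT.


Given: Ttrans = 2 ms, RTT = 100 ms (= 2 * Tprop, Tprop = 50 ms)
Time until first ACK returns = Ttrans + RTT = 2 + 100 = 102 ms
Need W * Ttrans >= Ttrans + RTT  ->  W >= (Ttrans + RTT) / Ttrans
(Ttrans + RTT) / Ttrans = 102 / 2 = 51
W_min = ceil(51) = 51

51


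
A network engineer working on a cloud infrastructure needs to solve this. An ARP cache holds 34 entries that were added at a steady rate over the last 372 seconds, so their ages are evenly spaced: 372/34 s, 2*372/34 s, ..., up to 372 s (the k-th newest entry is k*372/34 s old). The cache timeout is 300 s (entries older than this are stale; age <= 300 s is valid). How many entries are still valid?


Ages are k * 372/34 s for k = 1..34 (spacing = 10.9412 s).
Entry k is valid iff k * 372/34 <= 300 iff k <= 34 * 300 / 372 = 27.4194
n_valid = floor(27.4194) = 27
(n_stale = 34 - 27 = 7)

27


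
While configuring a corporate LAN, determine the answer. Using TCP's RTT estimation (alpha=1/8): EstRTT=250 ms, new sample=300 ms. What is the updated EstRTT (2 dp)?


Given: EstRTT = 250 ms, SampleRTT = 300 ms, alpha = 1/8
New EstRTT = (1 - alpha) * EstRTT + alpha * SampleRTT
(7/8) * 250 = 218.75
(1/8) * 300 = 37.5
New EstRTT = 218.75 + 37.5 = 256.25 ms -> 256.25 ms (2 dp)

256.25


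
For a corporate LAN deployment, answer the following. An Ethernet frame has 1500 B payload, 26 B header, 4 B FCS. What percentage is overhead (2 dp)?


Given: payload = 1500 B, header = 26 B, trailer = 4 B
Overhead bytes = header + trailer = 26 + 4 = 30
Total frame = payload + overhead = 1500 + 30 = 1530
Overhead % = 30 / 1530 * 100 = 1.9608% -> 1.96% (2 dp)

1.96


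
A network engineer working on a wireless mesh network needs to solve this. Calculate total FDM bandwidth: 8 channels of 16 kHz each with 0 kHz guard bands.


Given: 8 channels, 16 kHz each, guard = 0 kHz
Channel bandwidth = 8 * 16 = 128 kHz
Guard bands = 7 gaps * 0 kHz = 0 kHz
Total = 128 + 0 = 128 kHz

128


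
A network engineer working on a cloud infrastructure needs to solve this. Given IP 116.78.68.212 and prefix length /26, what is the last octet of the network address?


Given: IP = 116.78.68.212, prefix = /26
Subnet mask = 255.255.255.192
Last octet of IP: 212
Last octet of mask: 192
Network last octet = 212 AND 192 = 192

192


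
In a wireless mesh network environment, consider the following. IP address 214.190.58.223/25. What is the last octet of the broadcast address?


Given: IP = 214.190.58.223, prefix = /25
Host bits = 32 - 25 = 7
Network last octet = 223 AND mask = 128
Host part size = 2^7 - 1 = 127
Broadcast last octet = 128 OR 127 = 255

255


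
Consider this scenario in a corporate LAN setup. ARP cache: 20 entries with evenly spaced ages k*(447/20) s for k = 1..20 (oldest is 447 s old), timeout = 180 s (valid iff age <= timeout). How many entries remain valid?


Ages are k * 447/20 s for k = 1..20 (spacing = 22.3500 s).
Entry k is valid iff k * 447/20 <= 180 iff k <= 20 * 180 / 447 = 8.0537
n_valid = floor(8.0537) = 8
(n_stale = 20 - 8 = 12)

8


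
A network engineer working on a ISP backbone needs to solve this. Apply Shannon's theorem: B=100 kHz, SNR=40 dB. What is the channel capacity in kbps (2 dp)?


Given: B = 100 kHz, SNR = 40 dB
SNR linear = 10^(40/10) = 10000
1 + SNR = 10001
log2(10001) = 13.2878566418
C = 100 * 1000 * 13.2878566418 = 1328785.6642 bps
C = 1328.785664 kbps -> 1328.79 kbps (2 dp)

1328.79


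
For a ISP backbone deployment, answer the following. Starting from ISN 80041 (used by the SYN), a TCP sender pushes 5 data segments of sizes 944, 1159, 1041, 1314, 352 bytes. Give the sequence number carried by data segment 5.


The SYN occupies sequence number ISN = 80041, so the first data byte is ISN + 1 = 80042.
SEQ of data segment i = (ISN + 1) + sum of payload sizes of segments 1..i-1.
Segment 1: SEQ = 80042, payload = 944 bytes
Segment 2: SEQ = 80986, payload = 1159 bytes
Segment 3: SEQ = 82145, payload = 1041 bytes
Segment 4: SEQ = 83186, payload = 1314 bytes
Segment 5: SEQ = 84500, payload = 352 bytes
SEQ of segment 5 = 80042 + 944 + 1159 + 1041 + 1314 = 84500

84500


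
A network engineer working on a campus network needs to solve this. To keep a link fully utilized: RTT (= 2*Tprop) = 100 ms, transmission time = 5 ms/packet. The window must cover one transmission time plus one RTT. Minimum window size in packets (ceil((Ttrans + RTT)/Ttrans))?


Given: Ttrans = 5 ms, RTT = 100 ms (= 2 * Tprop, Tprop = 50 ms)
Time until first ACK returns = Ttrans + RTT = 5 + 100 = 105 ms
Need W * Ttrans >= Ttrans + RTT  ->  W >= (Ttrans + RTT) / Ttrans
(Ttrans + RTT) / Ttrans = 105 / 5 = 21
W_min = ceil(21) = 21

21


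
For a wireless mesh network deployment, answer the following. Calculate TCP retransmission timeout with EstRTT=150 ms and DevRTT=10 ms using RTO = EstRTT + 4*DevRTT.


Given: EstRTT = 150 ms, DevRTT = 10 ms
Timeout = EstRTT + 4 * DevRTT
4 * DevRTT = 4 * 10 = 40
Timeout = 150 + 40 = 190 ms

190


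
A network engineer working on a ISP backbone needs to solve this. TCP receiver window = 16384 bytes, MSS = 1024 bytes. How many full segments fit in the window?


Given: RWND = 16384 bytes, MSS = 1024 bytes
Full segments = floor(RWND / MSS)
Full segments = floor(16384 / 1024)
Full segments = floor(16.0) = 16

16


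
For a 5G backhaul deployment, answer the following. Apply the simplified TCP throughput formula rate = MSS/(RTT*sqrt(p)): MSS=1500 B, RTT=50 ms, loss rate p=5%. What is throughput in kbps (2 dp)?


Given: MSS = 1500 bytes, RTT = 50 ms, loss = 5%
RTT in seconds = 50 / 1000 = 0.05
Loss rate = 5% = 0.05
sqrt(loss) = sqrt(0.05) = 0.223606797750
Throughput (bytes/s) = 1500 / (0.05 * 0.223606797750) = 134164.0786
Throughput (kbps) = 134164.0786 * 8 / 1000 = 1073.312629 -> 1073.31 kbps (2 dp)

1073.31


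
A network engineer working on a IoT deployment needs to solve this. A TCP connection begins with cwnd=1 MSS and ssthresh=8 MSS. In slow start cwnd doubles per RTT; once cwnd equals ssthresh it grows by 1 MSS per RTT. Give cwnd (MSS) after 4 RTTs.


RTT 0: cwnd = 1 MSS (initial)
RTT 1: cwnd = 2 MSS (slow start, doubled)
RTT 2: cwnd = 4 MSS (slow start, doubled)
RTT 3: cwnd = 8 MSS (slow start, doubled)
RTT 4: cwnd = 9 MSS (congestion avoidance, +1)

9


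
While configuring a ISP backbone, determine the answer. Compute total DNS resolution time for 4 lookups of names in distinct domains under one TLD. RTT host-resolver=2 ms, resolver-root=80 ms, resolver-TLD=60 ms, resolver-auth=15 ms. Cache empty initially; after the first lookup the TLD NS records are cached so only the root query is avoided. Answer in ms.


Lookup 1 (cold cache): local + root + TLD + auth = 2 + 80 + 60 + 15 = 157 ms
Lookups 2..4 (TLD NS cached -> skip root; new domain -> still ask TLD and auth): local + TLD + auth = 2 + 60 + 15 = 77 ms each
Remaining 3 lookups: 3 * 77 = 231 ms
Total = 157 + 231 = 388 ms

388


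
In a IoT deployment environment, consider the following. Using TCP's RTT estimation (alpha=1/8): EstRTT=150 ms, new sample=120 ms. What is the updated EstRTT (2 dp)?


Given: EstRTT = 150 ms, SampleRTT = 120 ms, alpha = 1/8
New EstRTT = (1 - alpha) * EstRTT + alpha * SampleRTT
(7/8) * 150 = 131.25
(1/8) * 120 = 15
New EstRTT = 131.25 + 15 = 146.25 ms -> 146.25 ms (2 dp)

146.25


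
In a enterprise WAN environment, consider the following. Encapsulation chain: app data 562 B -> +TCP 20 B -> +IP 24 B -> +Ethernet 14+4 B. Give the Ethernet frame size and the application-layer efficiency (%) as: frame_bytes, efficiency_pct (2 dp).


TCP segment = 562 + 20 = 582 B
IP packet = 582 + 24 = 606 B
Ethernet frame = 606 + 14 + 4 = 624 B
Efficiency = app / frame = 562 / 624 = 0.900641 = 90.0641% -> 90.06% (2 dp)

624, 90.06


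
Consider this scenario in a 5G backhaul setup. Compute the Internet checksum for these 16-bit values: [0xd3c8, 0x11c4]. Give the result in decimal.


Given words: [0xd3c8, 0x11c4]
Step 1: Sum all words
Raw sum = 54216 + 4548 = 58764
One's complement = ~58764 & 0xFFFF = 6771

6771


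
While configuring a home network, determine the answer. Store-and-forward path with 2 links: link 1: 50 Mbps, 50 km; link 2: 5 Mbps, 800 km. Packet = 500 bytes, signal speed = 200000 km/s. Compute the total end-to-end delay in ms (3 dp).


Packet = 500 bytes = 4000 bits. Store-and-forward: sum (t_trans + t_prop) per link.
Link 1: t_trans = 4000/(50*10^6) s = 0.0800 ms; t_prop = 50/200000 s = 0.2500 ms; subtotal = 0.3300 ms
Link 2: t_trans = 4000/(5*10^6) s = 0.8000 ms; t_prop = 800/200000 s = 4.0000 ms; subtotal = 4.8000 ms
End-to-end = 0.3300 + 4.8000 = 5.1300 ms -> 5.130 ms (3 dp)

5.130


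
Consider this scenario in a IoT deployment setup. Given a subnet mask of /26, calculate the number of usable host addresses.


Given: subnet mask /26
Host bits = 32 - 26 = 6
Total addresses = 2^6 = 64
Usable hosts = 64 - 2 (network + broadcast) = 62

62


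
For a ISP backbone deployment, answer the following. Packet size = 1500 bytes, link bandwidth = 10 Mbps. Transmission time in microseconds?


Given: packet = 1500 bytes, bandwidth = 10 Mbps
Packet in bits = 1500 * 8 = 12000 bits
Bandwidth = 10 * 10^6 = 10000000 bps
Time = 12000 / 10000000 seconds
Time in us = 12000 * 10^6 / 10000000 = 1200

1200


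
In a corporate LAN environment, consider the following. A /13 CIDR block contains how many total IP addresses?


Given: CIDR prefix /13
Host bits = 32 - 13 = 19
Total addresses = 2^19 = 524288

524288


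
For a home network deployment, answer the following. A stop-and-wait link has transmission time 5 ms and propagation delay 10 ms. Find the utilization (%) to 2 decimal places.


Given: Ttrans = 5 ms, Tprop = 10 ms
RTT = 2 * Tprop = 2 * 10 = 20 ms
U = Ttrans / (Ttrans + RTT)
U = 5 / (5 + 20)
U = 5 / 25 = 0.2
U% = 20.00%

20.00


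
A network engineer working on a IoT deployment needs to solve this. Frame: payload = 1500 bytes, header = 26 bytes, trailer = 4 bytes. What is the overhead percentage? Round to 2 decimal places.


Given: payload = 1500 B, header = 26 B, trailer = 4 B
Overhead bytes = header + trailer = 26 + 4 = 30
Total frame = payload + overhead = 1500 + 30 = 1530
Overhead % = 30 / 1530 * 100 = 1.9608% -> 1.96% (2 dp)

1.96


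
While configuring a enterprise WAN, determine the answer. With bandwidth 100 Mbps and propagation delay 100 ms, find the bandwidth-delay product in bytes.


Given: bandwidth = 100 Mbps, delay = 100 ms
BDP in bits = 100 * 10^6 * 100 / 1000
BDP in bits = 10000000
BDP in bytes = 10000000 / 8 = 1250000

1250000


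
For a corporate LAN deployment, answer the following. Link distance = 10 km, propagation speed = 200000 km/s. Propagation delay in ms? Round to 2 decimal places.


Given: distance = 10 km, speed = 200000 km/s
Delay = distance / speed = 10 / 200000 seconds
Delay in ms = 10 * 1000 / 200000
Delay = 0.0500 ms
Rounded to 2 dp = 0.05 ms

0.05


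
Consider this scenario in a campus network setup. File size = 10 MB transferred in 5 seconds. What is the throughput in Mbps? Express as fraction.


Given: file = 10 MB, time = 5 s
File in Mb = 10 * 8 = 80 Mb
Throughput = 80 / 5 Mbps
Throughput = 16 Mbps

16


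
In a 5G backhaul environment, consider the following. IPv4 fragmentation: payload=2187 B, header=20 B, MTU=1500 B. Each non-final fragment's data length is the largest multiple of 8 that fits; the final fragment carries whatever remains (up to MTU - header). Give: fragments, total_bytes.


Max data per non-final fragment = floor((MTU - header)/8)*8 = floor((1500 - 20)/8)*8 = floor(1480/8)*8 = 1480 B
Final fragment needs no 8-byte alignment: it can carry up to MTU - header = 1480 B
Non-final fragments needed = ceil((payload - 1480) / 1480) = ceil(707/1480) = ceil(0.4777) = 1
Number of fragments = 1 + 1 = 2
Fragment sizes (data): 1 * 1480 B + 707 B (last, 707 <= 1480 OK)
Total bytes sent = payload + n_frags * header = 2187 + 2*20 = 2187 + 40 = 2227 B

2, 2227


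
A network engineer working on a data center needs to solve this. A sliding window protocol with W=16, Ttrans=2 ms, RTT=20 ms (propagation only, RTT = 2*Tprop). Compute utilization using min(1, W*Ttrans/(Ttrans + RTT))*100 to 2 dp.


Given: W = 16, Ttrans = 2 ms, RTT = 20 ms (= 2 * Tprop, Tprop = 10 ms)
Cycle time = Ttrans + RTT = 2 + 20 = 22 ms (first packet sent until its ACK returns)
W * Ttrans = 16 * 2 = 32 ms of sending per cycle
W * Ttrans / (Ttrans + RTT) = 32 / 22 = 1.454545
U = min(1, 1.454545) = 1.000000
U% = 100.00%

100.00


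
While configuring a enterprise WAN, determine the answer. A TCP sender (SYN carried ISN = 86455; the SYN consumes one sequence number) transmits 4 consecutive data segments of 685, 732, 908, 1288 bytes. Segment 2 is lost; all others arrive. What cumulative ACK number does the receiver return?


SYN uses sequence number 86455; first data byte = ISN + 1 = 86456.
Segment 1: SEQ = 86456, len = 685 B, covers [86456, 87140]
Segment 2: SEQ = 87141, len = 732 B, covers [87141, 87872] [LOST]
Segment 3: SEQ = 87873, len = 908 B, covers [87873, 88780]
Segment 4: SEQ = 88781, len = 1288 B, covers [88781, 90068]
In-order data received: bytes [86456, 87140] (segments 1..1).
Segment 2 missing -> gap begins at byte 87141; later segments buffered out of order.
Cumulative ACK = next expected in-order byte = 86456 + 685 = 87141

87141


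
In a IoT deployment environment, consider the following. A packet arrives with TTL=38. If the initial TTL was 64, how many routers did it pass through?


Given: initial TTL = 64, received TTL = 38
Hops = initial TTL - received TTL
Hops = 64 - 38 = 26

26


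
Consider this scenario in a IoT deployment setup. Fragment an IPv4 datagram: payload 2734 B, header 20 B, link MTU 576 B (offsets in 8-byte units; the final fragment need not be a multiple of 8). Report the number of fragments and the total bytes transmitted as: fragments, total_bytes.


Max data per non-final fragment = floor((MTU - header)/8)*8 = floor((576 - 20)/8)*8 = floor(556/8)*8 = 552 B
Final fragment needs no 8-byte alignment: it can carry up to MTU - header = 556 B
Non-final fragments needed = ceil((payload - 556) / 552) = ceil(2178/552) = ceil(3.9457) = 4
Number of fragments = 4 + 1 = 5
Fragment sizes (data): 4 * 552 B + 526 B (last, 526 <= 556 OK)
Total bytes sent = payload + n_frags * header = 2734 + 5*20 = 2734 + 100 = 2834 B

5, 2834


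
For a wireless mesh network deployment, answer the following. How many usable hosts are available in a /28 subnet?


Given: subnet mask /28
Host bits = 32 - 28 = 4
Total addresses = 2^4 = 16
Usable hosts = 16 - 2 (network + broadcast) = 14

14


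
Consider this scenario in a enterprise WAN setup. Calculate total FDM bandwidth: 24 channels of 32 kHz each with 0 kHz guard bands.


Given: 24 channels, 32 kHz each, guard = 0 kHz
Channel bandwidth = 24 * 32 = 768 kHz
Guard bands = 23 gaps * 0 kHz = 0 kHz
Total = 768 + 0 = 768 kHz

768


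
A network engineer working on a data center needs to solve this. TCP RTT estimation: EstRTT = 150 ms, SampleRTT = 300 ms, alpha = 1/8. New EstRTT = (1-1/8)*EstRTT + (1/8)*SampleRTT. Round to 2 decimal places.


Given: EstRTT = 150 ms, SampleRTT = 300 ms, alpha = 1/8
New EstRTT = (1 - alpha) * EstRTT + alpha * SampleRTT
(7/8) * 150 = 131.25
(1/8) * 300 = 37.5
New EstRTT = 131.25 + 37.5 = 168.75 ms -> 168.75 ms (2 dp)

168.75


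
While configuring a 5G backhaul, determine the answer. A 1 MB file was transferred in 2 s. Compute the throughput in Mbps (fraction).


Given: file = 1 MB, time = 2 s
File in Mb = 1 * 8 = 8 Mb
Throughput = 8 / 2 Mbps
Throughput = 4 Mbps

4


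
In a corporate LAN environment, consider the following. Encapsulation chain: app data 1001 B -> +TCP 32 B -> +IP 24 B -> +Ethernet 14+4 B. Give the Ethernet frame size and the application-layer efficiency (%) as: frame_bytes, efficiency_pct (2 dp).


TCP segment = 1001 + 32 = 1033 B
IP packet = 1033 + 24 = 1057 B
Ethernet frame = 1057 + 14 + 4 = 1075 B
Efficiency = app / frame = 1001 / 1075 = 0.931163 = 93.1163% -> 93.12% (2 dp)

1075, 93.12


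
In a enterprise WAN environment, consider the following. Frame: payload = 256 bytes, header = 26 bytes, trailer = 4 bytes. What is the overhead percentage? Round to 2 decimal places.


Given: payload = 256 B, header = 26 B, trailer = 4 B
Overhead bytes = header + trailer = 26 + 4 = 30
Total frame = payload + overhead = 256 + 30 = 286
Overhead % = 30 / 286 * 100 = 10.4895% -> 10.49% (2 dp)

10.49


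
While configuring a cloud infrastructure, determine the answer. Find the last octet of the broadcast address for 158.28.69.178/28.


Given: IP = 158.28.69.178, prefix = /28
Host bits = 32 - 28 = 4
Network last octet = 178 AND mask = 176
Host part size = 2^4 - 1 = 15
Broadcast last octet = 176 OR 15 = 191

191


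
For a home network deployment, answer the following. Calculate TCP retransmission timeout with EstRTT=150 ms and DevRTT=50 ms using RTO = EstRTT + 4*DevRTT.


Given: EstRTT = 150 ms, DevRTT = 50 ms
Timeout = EstRTT + 4 * DevRTT
4 * DevRTT = 4 * 50 = 200
Timeout = 150 + 200 = 350 ms

350


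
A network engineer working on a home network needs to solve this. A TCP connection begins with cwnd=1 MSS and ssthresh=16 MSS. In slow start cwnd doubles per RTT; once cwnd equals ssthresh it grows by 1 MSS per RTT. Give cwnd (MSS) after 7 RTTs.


RTT 0: cwnd = 1 MSS (initial)
RTT 1: cwnd = 2 MSS (slow start, doubled)
RTT 2: cwnd = 4 MSS (slow start, doubled)
RTT 3: cwnd = 8 MSS (slow start, doubled)
RTT 4: cwnd = 16 MSS (slow start, doubled)
RTT 5: cwnd = 17 MSS (congestion avoidance, +1)
RTT 6: cwnd = 18 MSS (congestion avoidance, +1)
RTT 7: cwnd = 19 MSS (congestion avoidance, +1)

19


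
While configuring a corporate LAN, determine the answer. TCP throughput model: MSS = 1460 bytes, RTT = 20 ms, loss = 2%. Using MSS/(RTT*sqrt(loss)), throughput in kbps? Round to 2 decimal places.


Given: MSS = 1460 bytes, RTT = 20 ms, loss = 2%
RTT in seconds = 20 / 1000 = 0.02
Loss rate = 2% = 0.02
sqrt(loss) = sqrt(0.02) = 0.141421356237
Throughput (bytes/s) = 1460 / (0.02 * 0.141421356237) = 516187.9503
Throughput (kbps) = 516187.9503 * 8 / 1000 = 4129.503602 -> 4129.50 kbps (2 dp)

4129.50


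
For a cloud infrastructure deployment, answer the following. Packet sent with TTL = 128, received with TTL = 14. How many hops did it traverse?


Given: initial TTL = 128, received TTL = 14
Hops = initial TTL - received TTL
Hops = 128 - 14 = 114

114


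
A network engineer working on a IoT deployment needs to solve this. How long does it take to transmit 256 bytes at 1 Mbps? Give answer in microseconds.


Given: packet = 256 bytes, bandwidth = 1 Mbps
Packet in bits = 256 * 8 = 2048 bits
Bandwidth = 1 * 10^6 = 1000000 bps
Time = 2048 / 1000000 seconds
Time in us = 2048 * 10^6 / 1000000 = 2048

2048


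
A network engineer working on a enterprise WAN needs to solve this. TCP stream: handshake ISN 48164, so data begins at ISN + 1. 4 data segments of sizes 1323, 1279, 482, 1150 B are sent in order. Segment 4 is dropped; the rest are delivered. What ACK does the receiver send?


SYN uses sequence number 48164; first data byte = ISN + 1 = 48165.
Segment 1: SEQ = 48165, len = 1323 B, covers [48165, 49487]
Segment 2: SEQ = 49488, len = 1279 B, covers [49488, 50766]
Segment 3: SEQ = 50767, len = 482 B, covers [50767, 51248]
Segment 4: SEQ = 51249, len = 1150 B, covers [51249, 52398] [LOST]
In-order data received: bytes [48165, 51248] (segments 1..3).
Segment 4 missing -> gap begins at byte 51249.
Cumulative ACK = next expected in-order byte = 48165 + 1323 + 1279 + 482 = 51249

51249


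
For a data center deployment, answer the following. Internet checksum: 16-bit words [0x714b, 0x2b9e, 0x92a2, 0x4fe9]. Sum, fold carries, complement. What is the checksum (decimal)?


Given words: [0x714b, 0x2b9e, 0x92a2, 0x4fe9]
Step 1: Sum all words
Raw sum = 29003 + 11166 + 37538 + 20457 = 98164
Step 2: Fold carry: (32628 + 1) = 32629
One's complement = ~32629 & 0xFFFF = 32906

32906


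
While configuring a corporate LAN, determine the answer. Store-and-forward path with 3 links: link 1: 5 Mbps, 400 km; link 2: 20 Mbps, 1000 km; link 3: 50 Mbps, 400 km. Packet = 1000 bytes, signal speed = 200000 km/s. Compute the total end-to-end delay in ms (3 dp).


Packet = 1000 bytes = 8000 bits. Store-and-forward: sum (t_trans + t_prop) per link.
Link 1: t_trans = 8000/(5*10^6) s = 1.6000 ms; t_prop = 400/200000 s = 2.0000 ms; subtotal = 3.6000 ms
Link 2: t_trans = 8000/(20*10^6) s = 0.4000 ms; t_prop = 1000/200000 s = 5.0000 ms; subtotal = 5.4000 ms
Link 3: t_trans = 8000/(50*10^6) s = 0.1600 ms; t_prop = 400/200000 s = 2.0000 ms; subtotal = 2.1600 ms
End-to-end = 3.6000 + 5.4000 + 2.1600 = 11.1600 ms -> 11.160 ms (3 dp)

11.160


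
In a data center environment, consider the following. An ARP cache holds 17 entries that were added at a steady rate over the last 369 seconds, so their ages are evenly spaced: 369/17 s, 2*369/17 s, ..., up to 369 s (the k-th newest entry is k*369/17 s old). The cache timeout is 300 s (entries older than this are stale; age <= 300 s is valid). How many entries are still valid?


Ages are k * 369/17 s for k = 1..17 (spacing = 21.7059 s).
Entry k is valid iff k * 369/17 <= 300 iff k <= 17 * 300 / 369 = 13.8211
n_valid = floor(13.8211) = 13
(n_stale = 17 - 13 = 4)

13


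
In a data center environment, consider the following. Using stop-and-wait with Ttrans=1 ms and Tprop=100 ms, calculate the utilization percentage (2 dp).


Given: Ttrans = 1 ms, Tprop = 100 ms
RTT = 2 * Tprop = 2 * 100 = 200 ms
U = Ttrans / (Ttrans + RTT)
U = 1 / (1 + 200)
U = 1 / 201 = 0.004975
U% = 0.50%

0.50


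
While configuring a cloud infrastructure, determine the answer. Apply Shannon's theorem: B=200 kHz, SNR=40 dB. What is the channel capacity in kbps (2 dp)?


Given: B = 200 kHz, SNR = 40 dB
SNR linear = 10^(40/10) = 10000
1 + SNR = 10001
log2(10001) = 13.2878566418
C = 200 * 1000 * 13.2878566418 = 2657571.3284 bps
C = 2657.571328 kbps -> 2657.57 kbps (2 dp)

2657.57


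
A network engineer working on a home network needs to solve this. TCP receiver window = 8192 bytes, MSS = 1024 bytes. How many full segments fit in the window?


Given: RWND = 8192 bytes, MSS = 1024 bytes
Full segments = floor(RWND / MSS)
Full segments = floor(8192 / 1024)
Full segments = floor(8.0) = 8

8


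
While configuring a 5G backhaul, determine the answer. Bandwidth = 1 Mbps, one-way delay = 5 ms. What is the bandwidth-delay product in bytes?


Given: bandwidth = 1 Mbps, delay = 5 ms
BDP in bits = 1 * 10^6 * 5 / 1000
BDP in bits = 5000
BDP in bytes = 5000 / 8 = 625

625


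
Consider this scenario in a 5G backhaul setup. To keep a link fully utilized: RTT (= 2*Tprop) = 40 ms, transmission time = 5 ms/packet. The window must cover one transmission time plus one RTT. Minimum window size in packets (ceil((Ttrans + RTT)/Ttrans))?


Given: Ttrans = 5 ms, RTT = 40 ms (= 2 * Tprop, Tprop = 20 ms)
Time until first ACK returns = Ttrans + RTT = 5 + 40 = 45 ms
Need W * Ttrans >= Ttrans + RTT  ->  W >= (Ttrans + RTT) / Ttrans
(Ttrans + RTT) / Ttrans = 45 / 5 = 9
W_min = ceil(9) = 9

9


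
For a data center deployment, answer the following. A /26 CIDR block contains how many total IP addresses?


Given: CIDR prefix /26
Host bits = 32 - 26 = 6
Total addresses = 2^6 = 64

64


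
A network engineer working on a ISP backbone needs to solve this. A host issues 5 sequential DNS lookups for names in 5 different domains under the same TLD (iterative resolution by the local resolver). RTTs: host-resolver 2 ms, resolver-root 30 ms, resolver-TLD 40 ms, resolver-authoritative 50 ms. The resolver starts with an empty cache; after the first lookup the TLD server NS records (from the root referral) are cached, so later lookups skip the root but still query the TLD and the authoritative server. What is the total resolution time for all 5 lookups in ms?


Lookup 1 (cold cache): local + root + TLD + auth = 2 + 30 + 40 + 50 = 122 ms
Lookups 2..5 (TLD NS cached -> skip root; new domain -> still ask TLD and auth): local + TLD + auth = 2 + 40 + 50 = 92 ms each
Remaining 4 lookups: 4 * 92 = 368 ms
Total = 122 + 368 = 490 ms

490


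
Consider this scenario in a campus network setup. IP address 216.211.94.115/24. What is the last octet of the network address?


Given: IP = 216.211.94.115, prefix = /24
Subnet mask = 255.255.255.0
Last octet of IP: 115
Last octet of mask: 0
Network last octet = 115 AND 0 = 0

0


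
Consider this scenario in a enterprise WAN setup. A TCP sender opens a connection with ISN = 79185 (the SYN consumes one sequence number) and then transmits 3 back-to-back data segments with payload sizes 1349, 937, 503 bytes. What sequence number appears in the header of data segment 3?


The SYN occupies sequence number ISN = 79185, so the first data byte is ISN + 1 = 79186.
SEQ of data segment i = (ISN + 1) + sum of payload sizes of segments 1..i-1.
Segment 1: SEQ = 79186, payload = 1349 bytes
Segment 2: SEQ = 80535, payload = 937 bytes
Segment 3: SEQ = 81472, payload = 503 bytes
SEQ of segment 3 = 79186 + 1349 + 937 = 81472

81472


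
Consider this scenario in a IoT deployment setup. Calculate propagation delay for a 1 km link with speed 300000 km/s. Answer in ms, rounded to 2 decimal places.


Given: distance = 1 km, speed = 300000 km/s
Delay = distance / speed = 1 / 300000 seconds
Delay in ms = 1 * 1000 / 300000
Delay = 0.0033 ms
Rounded to 2 dp = 0.00 ms

0.00


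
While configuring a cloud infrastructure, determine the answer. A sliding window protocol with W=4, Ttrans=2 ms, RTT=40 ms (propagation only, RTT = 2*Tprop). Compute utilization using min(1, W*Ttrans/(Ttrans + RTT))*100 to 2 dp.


Given: W = 4, Ttrans = 2 ms, RTT = 40 ms (= 2 * Tprop, Tprop = 20 ms)
Cycle time = Ttrans + RTT = 2 + 40 = 42 ms (first packet sent until its ACK returns)
W * Ttrans = 4 * 2 = 8 ms of sending per cycle
W * Ttrans / (Ttrans + RTT) = 8 / 42 = 0.190476
U = min(1, 0.190476) = 0.190476
U% = 19.05%

19.05


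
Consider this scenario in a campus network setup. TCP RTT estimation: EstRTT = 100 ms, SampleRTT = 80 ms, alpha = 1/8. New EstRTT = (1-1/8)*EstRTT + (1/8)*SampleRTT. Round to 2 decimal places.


Given: EstRTT = 100 ms, SampleRTT = 80 ms, alpha = 1/8
New EstRTT = (1 - alpha) * EstRTT + alpha * SampleRTT
(7/8) * 100 = 87.5
(1/8) * 80 = 10
New EstRTT = 87.5 + 10 = 97.5 ms -> 97.50 ms (2 dp)

97.50


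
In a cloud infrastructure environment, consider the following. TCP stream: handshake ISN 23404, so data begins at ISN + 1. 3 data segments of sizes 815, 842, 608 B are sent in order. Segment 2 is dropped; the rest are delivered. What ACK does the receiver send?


SYN uses sequence number 23404; first data byte = ISN + 1 = 23405.
Segment 1: SEQ = 23405, len = 815 B, covers [23405, 24219]
Segment 2: SEQ = 24220, len = 842 B, covers [24220, 25061] [LOST]
Segment 3: SEQ = 25062, len = 608 B, covers [25062, 25669]
In-order data received: bytes [23405, 24219] (segments 1..1).
Segment 2 missing -> gap begins at byte 24220; later segments buffered out of order.
Cumulative ACK = next expected in-order byte = 23405 + 815 = 24220

24220


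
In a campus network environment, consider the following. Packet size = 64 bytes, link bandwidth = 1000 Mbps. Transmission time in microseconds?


Given: packet = 64 bytes, bandwidth = 1000 Mbps
Packet in bits = 64 * 8 = 512 bits
Bandwidth = 1000 * 10^6 = 1000000000 bps
Time = 512 / 1000000000 seconds
Time in us = 512 * 10^6 / 1000000000 = 0.512

0.512


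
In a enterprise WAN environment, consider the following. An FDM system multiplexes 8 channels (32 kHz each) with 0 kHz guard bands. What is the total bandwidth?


Given: 8 channels, 32 kHz each, guard = 0 kHz
Channel bandwidth = 8 * 32 = 256 kHz
Guard bands = 7 gaps * 0 kHz = 0 kHz
Total = 256 + 0 = 256 kHz

256


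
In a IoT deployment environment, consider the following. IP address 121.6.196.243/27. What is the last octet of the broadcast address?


Given: IP = 121.6.196.243, prefix = /27
Host bits = 32 - 27 = 5
Network last octet = 243 AND mask = 224
Host part size = 2^5 - 1 = 31
Broadcast last octet = 224 OR 31 = 255

255


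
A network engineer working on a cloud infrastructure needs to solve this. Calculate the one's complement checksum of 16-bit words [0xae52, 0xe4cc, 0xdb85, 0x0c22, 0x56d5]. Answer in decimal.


Given words: [0xae52, 0xe4cc, 0xdb85, 0x0c22, 0x56d5]
Step 1: Sum all words
Raw sum = 44626 + 58572 + 56197 + 3106 + 22229 = 184730
Step 2: Fold carry: (53658 + 2) = 53660
One's complement = ~53660 & 0xFFFF = 11875

11875


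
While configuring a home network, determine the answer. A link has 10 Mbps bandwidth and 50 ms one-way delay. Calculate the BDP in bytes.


Given: bandwidth = 10 Mbps, delay = 50 ms
BDP in bits = 10 * 10^6 * 50 / 1000
BDP in bits = 500000
BDP in bytes = 500000 / 8 = 62500

62500


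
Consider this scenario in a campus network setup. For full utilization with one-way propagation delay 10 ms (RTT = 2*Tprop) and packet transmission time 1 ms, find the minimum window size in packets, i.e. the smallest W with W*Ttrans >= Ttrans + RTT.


Given: Ttrans = 1 ms, RTT = 20 ms (= 2 * Tprop, Tprop = 10 ms)
Time until first ACK returns = Ttrans + RTT = 1 + 20 = 21 ms
Need W * Ttrans >= Ttrans + RTT  ->  W >= (Ttrans + RTT) / Ttrans
(Ttrans + RTT) / Ttrans = 21 / 1 = 21
W_min = ceil(21) = 21

21
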